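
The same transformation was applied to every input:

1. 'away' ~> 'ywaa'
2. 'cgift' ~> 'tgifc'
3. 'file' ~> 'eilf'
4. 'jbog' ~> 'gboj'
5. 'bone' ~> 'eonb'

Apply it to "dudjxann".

Looking at the pairs, the operation is to swap the first and last characters.
So "dudjxann" becomes "nudjxand".

nudjxand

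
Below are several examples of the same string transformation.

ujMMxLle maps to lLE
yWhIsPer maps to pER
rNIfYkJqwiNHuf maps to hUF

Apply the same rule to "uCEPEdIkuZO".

Uzo

Looking at the pairs, the operation is to flip the case of every letter, then keep only the last 3 characters.
Applying both steps to "uCEPEdIkuZO": "UcepeDiKUzo", then "Uzo".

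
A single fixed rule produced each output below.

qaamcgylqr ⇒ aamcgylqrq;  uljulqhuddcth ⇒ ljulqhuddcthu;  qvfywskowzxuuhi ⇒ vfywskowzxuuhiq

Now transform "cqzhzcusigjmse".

qzhzcusigjmsec

The rule is to move the first character to the end.
On "cqzhzcusigjmse" that produces "qzhzcusigjmsec".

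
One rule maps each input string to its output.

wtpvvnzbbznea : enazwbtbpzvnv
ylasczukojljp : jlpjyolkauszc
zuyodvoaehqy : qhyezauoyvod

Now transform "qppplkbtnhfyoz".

Rule — move the last 2 characters to the front (rotate right by 2), then take characters alternately from the front and the back (1st, last, 2nd, 2nd-last, ...).
For "qppplkbtnhfyoz", step one produces "ozqppplkbtnhfy"; step two turns that into "oyzfqhpnptpblk".
(Check on "zuyodvoaehqy": → "qyzuyodvoaeh" → "qhyezauoyvod" ✓)

oyzfqhpnptpblk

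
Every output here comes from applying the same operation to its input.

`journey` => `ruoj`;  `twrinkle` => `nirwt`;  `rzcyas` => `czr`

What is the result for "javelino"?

Looking at the pairs, the operation is to reverse the string, then delete the first 3 characters.
Applying both steps to "javelino": "onilevaj", then "levaj".

levaj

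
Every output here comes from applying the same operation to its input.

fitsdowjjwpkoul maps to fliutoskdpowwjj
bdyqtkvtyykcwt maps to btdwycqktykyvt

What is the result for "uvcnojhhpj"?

ujvpchnhoj

Each output is the input with this applied: take characters alternately from the front and the back (1st, last, 2nd, 2nd-last, ...).
For "uvcnojhhpj" the result is "ujvpchnhoj".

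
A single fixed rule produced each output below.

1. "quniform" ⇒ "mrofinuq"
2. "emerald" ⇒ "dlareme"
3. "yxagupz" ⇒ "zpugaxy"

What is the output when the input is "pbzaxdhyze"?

What's happening: reverse the string.
Applying that to "pbzaxdhyze" gives "ezyhdxazbp".

ezyhdxazbp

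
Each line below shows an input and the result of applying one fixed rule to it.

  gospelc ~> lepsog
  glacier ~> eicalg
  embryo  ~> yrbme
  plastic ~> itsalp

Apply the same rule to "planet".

enalp

In each case the input is transformed by: reverse the string, then delete the first character.
For "planet", step one produces "tenalp"; step two turns that into "enalp".
(Check on "embryo": → "oyrbme" → "yrbme" ✓)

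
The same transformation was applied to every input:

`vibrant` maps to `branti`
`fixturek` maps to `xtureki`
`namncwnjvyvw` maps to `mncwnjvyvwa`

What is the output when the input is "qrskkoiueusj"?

The rule is to delete the first character, then move the first character to the end.
For "qrskkoiueusj", step one produces "rskkoiueusj"; step two turns that into "skkoiueusjr".

skkoiueusjr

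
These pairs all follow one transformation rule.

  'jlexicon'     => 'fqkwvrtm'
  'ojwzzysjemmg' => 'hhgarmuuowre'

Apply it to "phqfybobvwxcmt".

ngjwjdefkubxpy

What's happening: shift every letter 8 places forward in the alphabet (wrapping around), then move the first 3 characters to the end (rotate left by 3).
Starting from "phqfybobvwxcmt": after the first operation, "xpyngjwjdefkub"; after the second, "ngjwjdefkubxpy".
(Check on "jlexicon": → "rtmfqkwv" → "fqkwvrtm" ✓)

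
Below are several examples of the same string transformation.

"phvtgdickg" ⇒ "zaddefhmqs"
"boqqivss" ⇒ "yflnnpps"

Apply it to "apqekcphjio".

The rule is to sort the characters into alphabetical order, then shift every letter 3 places backward in the alphabet (wrapping around).
Starting from "apqekcphjio": after the first operation, "acehijkoppq"; after the second, "xzbefghlmmn".

xzbefghlmmn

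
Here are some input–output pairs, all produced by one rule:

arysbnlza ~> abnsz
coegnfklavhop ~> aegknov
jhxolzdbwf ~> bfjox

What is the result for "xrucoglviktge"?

The transformation: sort the characters into alphabetical order, then keep every other character starting from the first (positions 1st, 3rd, 5th, ...).
Applying both steps to "xrucoglviktge": "ceggiklortuvx", then "cgilrux".

cgilrux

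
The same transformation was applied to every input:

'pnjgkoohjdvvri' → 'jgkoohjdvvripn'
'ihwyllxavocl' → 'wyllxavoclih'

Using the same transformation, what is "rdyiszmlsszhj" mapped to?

Looking at the pairs, the operation is to move the first 2 characters to the end (rotate left by 2).
So "rdyiszmlsszhj" becomes "yiszmlsszhjrd".

yiszmlsszhjrd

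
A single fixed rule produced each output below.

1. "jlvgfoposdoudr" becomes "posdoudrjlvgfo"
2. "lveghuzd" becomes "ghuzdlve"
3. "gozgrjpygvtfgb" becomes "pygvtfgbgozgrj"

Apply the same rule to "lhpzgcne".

zgcnelhp

Rule — move the last character to the front, then swap the front and back halves of the string.
On "lhpzgcne": the first step gives "elhpzgcn", and the second then gives "zgcnelhp".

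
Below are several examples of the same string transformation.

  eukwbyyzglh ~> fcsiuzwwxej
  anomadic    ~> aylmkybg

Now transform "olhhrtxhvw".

umjffprvft

The transformation: move the last character to the front, then shift every letter 2 places backward in the alphabet (wrapping around).
Starting from "olhhrtxhvw": after the first operation, "wolhhrtxhv"; after the second, "umjffprvft".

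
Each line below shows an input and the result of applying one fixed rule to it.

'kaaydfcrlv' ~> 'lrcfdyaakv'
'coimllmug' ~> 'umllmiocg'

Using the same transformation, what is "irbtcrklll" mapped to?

llkrctbril

The pattern: reverse the string, then move the first character to the end.
So "irbtcrklll" becomes "llkrctbril".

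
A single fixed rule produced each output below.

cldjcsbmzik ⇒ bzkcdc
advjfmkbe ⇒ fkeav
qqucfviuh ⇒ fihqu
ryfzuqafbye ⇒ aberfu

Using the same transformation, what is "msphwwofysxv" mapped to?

oyxmpw

What's happening: keep every other character starting from the first (positions 1st, 3rd, 5th, ...), then move the last 3 characters to the front (rotate right by 3).
Starting from "msphwwofysxv": after the first operation, "mpwoyx"; after the second, "oyxmpw".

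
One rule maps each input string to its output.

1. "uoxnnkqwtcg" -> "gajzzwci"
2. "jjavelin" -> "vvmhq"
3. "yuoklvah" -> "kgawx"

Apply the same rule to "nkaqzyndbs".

zwmclkz

The rule is to shift every letter 12 places forward in the alphabet (wrapping around), then delete the last 3 characters.
For "nkaqzyndbs", step one produces "zwmclkzpne"; step two turns that into "zwmclkz".
(Check on "uoxnnkqwtcg": → "gajzzwcifos" → "gajzzwci" ✓)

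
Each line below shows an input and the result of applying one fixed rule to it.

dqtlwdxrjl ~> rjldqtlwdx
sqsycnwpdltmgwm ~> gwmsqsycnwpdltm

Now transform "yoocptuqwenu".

enuyoocptuqw

The rule is to move the last 3 characters to the front (rotate right by 3).
Doing the same to "yoocptuqwenu": "enuyoocptuqw".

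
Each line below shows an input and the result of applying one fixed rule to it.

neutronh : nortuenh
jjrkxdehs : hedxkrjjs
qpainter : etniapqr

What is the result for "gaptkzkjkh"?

The rule is to move the last character to the front, then reverse the string.
"gaptkzkjkh" → "hgaptkzkjk" → "kjkzktpagh".
(Check on "qpainter": → "rqpainte" → "etniapqr" ✓)

kjkzktpagh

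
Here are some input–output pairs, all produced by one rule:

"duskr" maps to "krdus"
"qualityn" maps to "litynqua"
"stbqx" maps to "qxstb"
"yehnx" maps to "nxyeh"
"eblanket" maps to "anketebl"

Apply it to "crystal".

Each output is the input with this applied: move the first 3 characters to the end (rotate left by 3).
For "crystal" the result is "stalcry".

stalcry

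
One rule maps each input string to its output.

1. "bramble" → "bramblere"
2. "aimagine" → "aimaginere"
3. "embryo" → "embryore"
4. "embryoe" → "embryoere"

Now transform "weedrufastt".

weedrufasttre

Each output is the input with this applied: append "re".
For "weedrufastt" the result is "weedrufasttre".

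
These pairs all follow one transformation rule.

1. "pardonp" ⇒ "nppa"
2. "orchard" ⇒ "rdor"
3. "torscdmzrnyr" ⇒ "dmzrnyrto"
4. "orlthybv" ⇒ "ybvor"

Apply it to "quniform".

ormqu

Each output is the input with this applied: move the first 2 characters to the end (rotate left by 2), then delete the first 3 characters.
Working it through for "quniform": intermediate "niformqu", final "ormqu".
(Check on "pardonp": → "rdonppa" → "nppa" ✓)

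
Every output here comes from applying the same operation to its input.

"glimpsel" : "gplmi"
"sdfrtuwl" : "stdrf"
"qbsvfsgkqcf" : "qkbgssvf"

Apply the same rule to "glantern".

The pattern: delete the last 3 characters, then take characters alternately from the front and the back (1st, last, 2nd, 2nd-last, ...).
Applying both steps to "glantern": "glant", then "gtlna".

gtlna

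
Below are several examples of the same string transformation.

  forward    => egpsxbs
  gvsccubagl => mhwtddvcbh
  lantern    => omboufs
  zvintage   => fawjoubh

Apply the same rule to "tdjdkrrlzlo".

The transformation: move the last character to the front, then shift every letter 1 place forward in the alphabet (wrapping around).
For "tdjdkrrlzlo", step one produces "otdjdkrrlzl"; step two turns that into "puekelssmam".

puekelssmam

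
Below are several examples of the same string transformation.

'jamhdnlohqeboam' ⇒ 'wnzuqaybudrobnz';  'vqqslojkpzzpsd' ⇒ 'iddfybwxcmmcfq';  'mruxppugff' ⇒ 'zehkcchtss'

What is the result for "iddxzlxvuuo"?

vqqkmykihhb

The pattern: shift every letter 13 places forward in the alphabet (wrapping around) — i.e. ROT13.
"iddxzlxvuuo" → "vqqkmykihhb".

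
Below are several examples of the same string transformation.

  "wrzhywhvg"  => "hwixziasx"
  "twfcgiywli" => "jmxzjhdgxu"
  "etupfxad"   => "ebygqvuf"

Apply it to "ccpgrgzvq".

What's happening: shift every letter 1 place forward in the alphabet (wrapping around), then reverse the string.
Doing the same to "ccpgrgzvq": "rwahshqdd".
(Check on "wrzhywhvg": → "xsaizxiwh" → "hwixziasx" ✓)

rwahshqdd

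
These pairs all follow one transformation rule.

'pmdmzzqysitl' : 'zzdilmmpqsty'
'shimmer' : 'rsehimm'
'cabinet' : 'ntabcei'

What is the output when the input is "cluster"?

The pattern: sort the characters into alphabetical order, then move the last 2 characters to the front (rotate right by 2).
Applying both steps to "cluster": "celrstu", then "tucelrs".
(Check on "pmdmzzqysitl": → "dilmmpqstyzz" → "zzdilmmpqsty" ✓)

tucelrs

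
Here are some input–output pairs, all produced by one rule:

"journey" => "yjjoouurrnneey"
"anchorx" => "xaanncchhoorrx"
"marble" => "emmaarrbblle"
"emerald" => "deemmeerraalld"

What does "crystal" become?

lccrryyssttaal

Looking at the pairs, the operation is to double every character, then move the last character to the front.
On "crystal" that produces "lccrryyssttaal".
(Check on "emerald": → "eemmeerraalldd" → "deemmeerraalld" ✓)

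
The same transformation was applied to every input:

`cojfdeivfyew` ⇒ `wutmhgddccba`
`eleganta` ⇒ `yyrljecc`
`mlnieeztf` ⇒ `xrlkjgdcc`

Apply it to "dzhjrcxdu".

xvsphfbba

Looking at the pairs, the operation is to shift every letter 2 places backward in the alphabet (wrapping around), then sort the characters into reverse alphabetical order.
Applying both steps to "dzhjrcxdu": "bxfhpavbs", then "xvsphfbba".
(Check on "mlnieeztf": → "kjlgccxrd" → "xrlkjgdcc" ✓)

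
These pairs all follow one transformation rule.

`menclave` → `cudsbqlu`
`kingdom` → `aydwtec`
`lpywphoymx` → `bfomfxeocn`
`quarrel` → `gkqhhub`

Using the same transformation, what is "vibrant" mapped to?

Each output is the input with this applied: shift every letter 10 places backward in the alphabet (wrapping around).
Doing the same to "vibrant": "lyrhqdj".

lyrhqdj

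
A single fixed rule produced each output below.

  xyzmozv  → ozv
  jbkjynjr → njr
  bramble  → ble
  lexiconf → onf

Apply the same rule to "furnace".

ace

The transformation: keep only the last 3 characters.
Applying that to "furnace" gives "ace".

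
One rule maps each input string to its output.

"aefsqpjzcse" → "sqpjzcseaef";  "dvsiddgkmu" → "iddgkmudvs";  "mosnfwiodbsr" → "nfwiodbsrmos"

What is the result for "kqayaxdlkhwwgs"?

yaxdlkhwwgskqa

The rule is to move the first 3 characters to the end (rotate left by 3).
Doing the same to "kqayaxdlkhwwgs": "yaxdlkhwwgskqa".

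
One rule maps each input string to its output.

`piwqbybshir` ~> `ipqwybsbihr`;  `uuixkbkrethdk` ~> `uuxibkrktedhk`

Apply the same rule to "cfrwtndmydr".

fcwrntmddyr

The pattern: swap each adjacent pair of characters (1↔2, 3↔4, ...).
For "cfrwtndmydr" the result is "fcwrntmddyr".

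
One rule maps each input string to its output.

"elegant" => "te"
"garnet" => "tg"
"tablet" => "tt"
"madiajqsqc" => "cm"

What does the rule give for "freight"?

Rule — move the first character to the end, then keep only the last 2 characters.
For "freight", step one produces "reightf"; step two turns that into "tf".

tf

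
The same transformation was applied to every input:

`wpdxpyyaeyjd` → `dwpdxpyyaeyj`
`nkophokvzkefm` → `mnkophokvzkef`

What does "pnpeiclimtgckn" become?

Rule — move the last character to the front.
So "pnpeiclimtgckn" becomes "npnpeiclimtgck".

npnpeiclimtgck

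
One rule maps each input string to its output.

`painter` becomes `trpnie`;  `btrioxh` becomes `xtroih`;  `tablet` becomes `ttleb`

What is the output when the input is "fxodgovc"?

The pattern: sort the characters into reverse alphabetical order, then delete the last character.
On "fxodgovc": the first step gives "xvoogfdc", and the second then gives "xvoogfd".
(Check on "btrioxh": → "xtroihb" → "xtroih" ✓)

xvoogfd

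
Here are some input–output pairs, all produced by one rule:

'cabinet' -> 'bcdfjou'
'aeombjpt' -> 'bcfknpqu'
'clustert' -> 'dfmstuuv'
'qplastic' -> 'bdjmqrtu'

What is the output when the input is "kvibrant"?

bcjlosuw

Each output is the input with this applied: sort the characters into alphabetical order, then shift every letter 1 place forward in the alphabet (wrapping around).
Starting from "kvibrant": after the first operation, "abiknrtv"; after the second, "bcjlosuw".
(Check on "clustert": → "celrsttu" → "dfmstuuv" ✓)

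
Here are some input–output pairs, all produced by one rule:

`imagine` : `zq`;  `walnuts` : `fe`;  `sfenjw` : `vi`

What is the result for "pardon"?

az

The rule is to shift every letter 12 places forward in the alphabet (wrapping around), then keep only the last 2 characters.
For "pardon" the result is "az".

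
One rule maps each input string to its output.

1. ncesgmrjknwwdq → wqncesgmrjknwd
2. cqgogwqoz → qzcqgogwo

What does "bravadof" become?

dfbravao

What's happening: move the last 2 characters to the front (rotate right by 2), then swap the first and last characters.
For "bravadof", step one produces "ofbravad"; step two turns that into "dfbravao".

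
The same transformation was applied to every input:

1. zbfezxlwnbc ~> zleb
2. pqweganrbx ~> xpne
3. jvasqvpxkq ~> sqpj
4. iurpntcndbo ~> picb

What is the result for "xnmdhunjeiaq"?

xnid

Rule — keep one character in every 3, starting at position 1 (positions 1st, 4th, 7th, ...), then sort the characters into reverse alphabetical order.
Working it through for "xnmdhunjeiaq": intermediate "xdni", final "xnid".
(Check on "pqweganrbx": → "penx" → "xpne" ✓)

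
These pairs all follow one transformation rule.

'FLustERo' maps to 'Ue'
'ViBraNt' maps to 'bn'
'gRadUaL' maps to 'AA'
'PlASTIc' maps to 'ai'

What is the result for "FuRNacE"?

The pattern: flip the case of every letter, then keep one character in every 3, starting at position 3 (positions 3rd, 6th, 9th, ...).
"FuRNacE" → "fUrnACe" → "rC".
(Check on "gRadUaL": → "GrADuAl" → "AA" ✓)

rC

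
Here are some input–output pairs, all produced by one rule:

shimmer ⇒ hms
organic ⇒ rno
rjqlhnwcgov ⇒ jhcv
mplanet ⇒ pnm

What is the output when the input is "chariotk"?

What's happening: move the first character to the end, then keep one character in every 3, starting at position 1 (positions 1st, 4th, 7th, ...).
Doing the same to "chariotk": "hik".

hik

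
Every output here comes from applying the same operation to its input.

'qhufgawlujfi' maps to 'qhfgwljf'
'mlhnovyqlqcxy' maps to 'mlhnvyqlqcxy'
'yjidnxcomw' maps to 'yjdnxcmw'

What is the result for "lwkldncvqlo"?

Looking at the pairs, the operation is to remove every vowel.
For "lwkldncvqlo" the result is "lwkldncvql".

lwkldncvql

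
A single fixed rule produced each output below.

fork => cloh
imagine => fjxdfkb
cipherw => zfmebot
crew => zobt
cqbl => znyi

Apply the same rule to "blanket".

In each case the input is transformed by: shift every letter 3 places backward in the alphabet (wrapping around).
For "blanket" the result is "yixkhbq".

yixkhbq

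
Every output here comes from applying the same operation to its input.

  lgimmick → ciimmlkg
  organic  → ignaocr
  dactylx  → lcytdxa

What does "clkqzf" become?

Rule — take characters alternately from the front and the back (1st, last, 2nd, 2nd-last, ...), then move the first 3 characters to the end (rotate left by 3).
Working it through for "clkqzf": intermediate "cflzkq", final "zkqcfl".

zkqcfl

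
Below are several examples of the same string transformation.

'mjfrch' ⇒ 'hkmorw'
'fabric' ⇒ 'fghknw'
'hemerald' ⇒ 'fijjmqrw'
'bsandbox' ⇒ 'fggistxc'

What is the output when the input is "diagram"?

Rule — sort the characters into alphabetical order, then shift every letter 5 places forward in the alphabet (wrapping around).
On "diagram": the first step gives "aadgimr", and the second then gives "ffilnrw".

ffilnrw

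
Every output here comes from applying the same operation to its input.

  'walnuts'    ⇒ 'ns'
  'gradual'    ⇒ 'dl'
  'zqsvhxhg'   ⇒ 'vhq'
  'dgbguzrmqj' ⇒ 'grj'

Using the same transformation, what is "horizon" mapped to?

in

What's happening: move the first 2 characters to the end (rotate left by 2), then keep one character in every 3, starting at position 2 (positions 2nd, 5th, 8th, ...).
On "horizon" that produces "in".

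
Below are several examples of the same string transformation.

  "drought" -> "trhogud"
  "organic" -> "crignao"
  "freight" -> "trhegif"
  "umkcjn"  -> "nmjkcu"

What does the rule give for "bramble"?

erlabmb

The rule is to take characters alternately from the front and the back (1st, last, 2nd, 2nd-last, ...), then move the first character to the end.
Starting from "bramble": after the first operation, "berlabm"; after the second, "erlabmb".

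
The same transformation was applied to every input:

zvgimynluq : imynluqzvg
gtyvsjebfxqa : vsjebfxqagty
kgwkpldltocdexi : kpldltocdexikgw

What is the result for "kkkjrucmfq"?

jrucmfqkkk

Looking at the pairs, the operation is to move the first 3 characters to the end (rotate left by 3).
On "kkkjrucmfq" that produces "jrucmfqkkk".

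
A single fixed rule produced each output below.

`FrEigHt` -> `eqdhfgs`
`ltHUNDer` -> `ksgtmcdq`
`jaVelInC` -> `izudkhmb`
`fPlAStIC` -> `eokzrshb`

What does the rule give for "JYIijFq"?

ixhhiep

Each output is the input with this applied: shift every letter 1 place backward in the alphabet (wrapping around), then convert every letter to lowercase.
On "JYIijFq": the first step gives "IXHhiEp", and the second then gives "ixhhiep".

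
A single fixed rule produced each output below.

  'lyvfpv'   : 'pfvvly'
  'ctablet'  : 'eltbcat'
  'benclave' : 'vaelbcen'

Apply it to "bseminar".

anribmse

In each case the input is transformed by: move the last 2 characters to the front (rotate right by 2), then take characters alternately from the front and the back (1st, last, 2nd, 2nd-last, ...).
"bseminar" → "arbsemin" → "anribmse".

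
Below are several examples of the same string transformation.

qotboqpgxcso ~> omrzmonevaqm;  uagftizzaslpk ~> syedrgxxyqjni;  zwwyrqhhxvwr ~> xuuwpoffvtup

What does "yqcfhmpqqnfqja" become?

woadfknooldohy

The transformation: shift every letter 2 places backward in the alphabet (wrapping around).
"yqcfhmpqqnfqja" → "woadfknooldohy".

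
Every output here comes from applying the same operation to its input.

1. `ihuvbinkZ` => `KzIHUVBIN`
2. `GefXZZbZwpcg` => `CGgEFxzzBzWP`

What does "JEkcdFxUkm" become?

Looking at the pairs, the operation is to flip the case of every letter, then move the last 2 characters to the front (rotate right by 2).
Starting from "JEkcdFxUkm": after the first operation, "jeKCDfXuKM"; after the second, "KMjeKCDfXu".

KMjeKCDfXu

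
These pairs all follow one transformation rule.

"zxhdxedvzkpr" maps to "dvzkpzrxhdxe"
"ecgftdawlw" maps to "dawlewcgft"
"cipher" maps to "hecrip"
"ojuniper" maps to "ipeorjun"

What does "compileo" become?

ilecoomp

Each output is the input with this applied: swap the first and last characters, then swap the front and back halves of the string.
On "compileo": the first step gives "oompilec", and the second then gives "ilecoomp".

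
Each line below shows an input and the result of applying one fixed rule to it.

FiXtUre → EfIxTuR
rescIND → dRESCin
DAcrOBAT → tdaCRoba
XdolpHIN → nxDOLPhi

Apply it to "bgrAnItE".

Each output is the input with this applied: move the last character to the front, then flip the case of every letter.
For "bgrAnItE", step one produces "EbgrAnIt"; step two turns that into "eBGRaNiT".

eBGRaNiT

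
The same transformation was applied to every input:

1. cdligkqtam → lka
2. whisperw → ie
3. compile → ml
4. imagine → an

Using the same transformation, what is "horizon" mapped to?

The rule is to keep one character in every 3, starting at position 3 (positions 3rd, 6th, 9th, ...).
For "horizon" the result is "ro".

ro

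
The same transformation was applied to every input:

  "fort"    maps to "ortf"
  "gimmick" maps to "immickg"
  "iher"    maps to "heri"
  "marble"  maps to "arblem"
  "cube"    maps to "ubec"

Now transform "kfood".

foodk

The pattern: move the first character to the end.
So "kfood" becomes "foodk".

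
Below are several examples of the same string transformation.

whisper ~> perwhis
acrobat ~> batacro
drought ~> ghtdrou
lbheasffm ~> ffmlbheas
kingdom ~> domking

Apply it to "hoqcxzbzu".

The rule is to move the last 3 characters to the front (rotate right by 3).
Doing the same to "hoqcxzbzu": "bzuhoqcxz".

bzuhoqcxz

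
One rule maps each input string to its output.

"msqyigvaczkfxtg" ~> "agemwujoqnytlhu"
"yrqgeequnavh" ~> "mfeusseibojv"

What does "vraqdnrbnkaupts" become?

jfoerbfpbyoidhg

The pattern: shift every letter 12 places backward in the alphabet (wrapping around).
Doing the same to "vraqdnrbnkaupts": "jfoerbfpbyoidhg".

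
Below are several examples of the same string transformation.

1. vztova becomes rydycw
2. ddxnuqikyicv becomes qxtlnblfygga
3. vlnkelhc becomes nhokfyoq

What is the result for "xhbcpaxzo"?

fsdacrake

The pattern: move the first 3 characters to the end (rotate left by 3), then shift every letter 3 places forward in the alphabet (wrapping around).
Starting from "xhbcpaxzo": after the first operation, "cpaxzoxhb"; after the second, "fsdacrake".
(Check on "ddxnuqikyicv": → "nuqikyicvddx" → "qxtlnblfygga" ✓)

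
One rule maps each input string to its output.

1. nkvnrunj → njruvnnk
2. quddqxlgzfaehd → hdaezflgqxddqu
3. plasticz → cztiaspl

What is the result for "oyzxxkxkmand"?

Each output is the input with this applied: swap each adjacent pair of characters (1↔2, 3↔4, ...), then reverse the string.
Starting from "oyzxxkxkmand": after the first operation, "yoxzkxkxamdn"; after the second, "ndmaxkxkzxoy".

ndmaxkxkzxoy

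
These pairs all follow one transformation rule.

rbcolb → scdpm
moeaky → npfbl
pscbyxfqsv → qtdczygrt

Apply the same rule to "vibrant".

wjcsbo

What's happening: shift every letter 1 place forward in the alphabet (wrapping around), then delete the last character.
"vibrant" → "wjcsbou" → "wjcsbo".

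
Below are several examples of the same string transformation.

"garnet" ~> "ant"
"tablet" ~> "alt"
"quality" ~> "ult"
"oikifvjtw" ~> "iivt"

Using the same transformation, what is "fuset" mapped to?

ue

The transformation: keep every other character starting from the second (positions 2nd, 4th, 6th, ...).
For "fuset" the result is "ue".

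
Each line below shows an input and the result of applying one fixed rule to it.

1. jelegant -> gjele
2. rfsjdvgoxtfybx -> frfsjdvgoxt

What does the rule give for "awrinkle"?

Looking at the pairs, the operation is to delete the last 3 characters, then move the last character to the front.
Starting from "awrinkle": after the first operation, "awrin"; after the second, "nawri".

nawri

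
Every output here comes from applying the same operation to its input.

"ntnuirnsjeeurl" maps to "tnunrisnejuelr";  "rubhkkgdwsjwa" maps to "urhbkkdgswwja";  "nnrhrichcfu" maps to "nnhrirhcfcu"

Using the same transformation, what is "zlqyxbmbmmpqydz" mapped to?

Each output is the input with this applied: swap each adjacent pair of characters (1↔2, 3↔4, ...).
Doing the same to "zlqyxbmbmmpqydz": "lzyqbxbmmmqpdyz".

lzyqbxbmmmqpdyz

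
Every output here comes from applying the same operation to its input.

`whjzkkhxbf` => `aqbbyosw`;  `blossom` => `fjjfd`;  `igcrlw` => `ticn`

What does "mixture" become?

okliv

The rule is to delete the first 2 characters, then shift every letter 9 places backward in the alphabet (wrapping around).
Applying both steps to "mixture": "xture", then "okliv".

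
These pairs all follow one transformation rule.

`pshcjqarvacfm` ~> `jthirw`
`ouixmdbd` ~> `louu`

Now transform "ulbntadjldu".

cerau

In each case the input is transformed by: shift every letter 9 places backward in the alphabet (wrapping around), then keep every other character starting from the second (positions 2nd, 4th, 6th, ...).
Starting from "ulbntadjldu": after the first operation, "lcsekruacul"; after the second, "cerau".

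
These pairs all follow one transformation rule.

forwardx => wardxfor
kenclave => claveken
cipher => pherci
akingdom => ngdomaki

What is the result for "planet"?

anetpl

What's happening: move the last character to the front, then swap the front and back halves of the string.
For "planet", step one produces "tplane"; step two turns that into "anetpl".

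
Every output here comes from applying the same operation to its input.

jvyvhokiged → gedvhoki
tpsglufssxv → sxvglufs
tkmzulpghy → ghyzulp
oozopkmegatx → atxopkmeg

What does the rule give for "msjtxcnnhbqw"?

The pattern: delete the first 3 characters, then move the last 3 characters to the front (rotate right by 3).
Applying both steps to "msjtxcnnhbqw": "txcnnhbqw", then "bqwtxcnnh".
(Check on "tpsglufssxv": → "glufssxv" → "sxvglufs" ✓)

bqwtxcnnh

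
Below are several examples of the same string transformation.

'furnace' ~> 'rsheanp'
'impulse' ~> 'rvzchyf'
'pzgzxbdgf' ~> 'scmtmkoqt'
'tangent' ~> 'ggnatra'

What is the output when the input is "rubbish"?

uehoovf

The transformation: shift every letter 13 places forward in the alphabet (wrapping around) — i.e. ROT13, then move the last character to the front.
Starting from "rubbish": after the first operation, "ehoovfu"; after the second, "uehoovf".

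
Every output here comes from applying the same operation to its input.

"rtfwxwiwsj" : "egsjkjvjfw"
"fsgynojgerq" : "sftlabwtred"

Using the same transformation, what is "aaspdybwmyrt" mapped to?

Looking at the pairs, the operation is to shift every letter 13 places forward in the alphabet (wrapping around) — i.e. ROT13.
For "aaspdybwmyrt" the result is "nnfcqlojzleg".

nnfcqlojzleg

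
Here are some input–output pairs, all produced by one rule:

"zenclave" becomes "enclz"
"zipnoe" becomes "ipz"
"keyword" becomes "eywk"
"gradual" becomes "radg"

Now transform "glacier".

lacg

Rule — delete the last 3 characters, then move the first character to the end.
For "glacier", step one produces "glac"; step two turns that into "lacg".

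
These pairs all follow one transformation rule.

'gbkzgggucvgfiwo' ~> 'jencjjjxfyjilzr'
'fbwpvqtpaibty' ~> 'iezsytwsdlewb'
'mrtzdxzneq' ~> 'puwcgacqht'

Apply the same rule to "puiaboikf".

The pattern: shift every letter 3 places forward in the alphabet (wrapping around).
For "puiaboikf" the result is "sxlderlni".

sxlderlni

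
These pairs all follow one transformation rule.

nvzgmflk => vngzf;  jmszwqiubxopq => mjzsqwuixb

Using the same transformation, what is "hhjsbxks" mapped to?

hhsjx

The transformation: swap each adjacent pair of characters (1↔2, 3↔4, ...), then delete the last 3 characters.
So "hhjsbxks" becomes "hhsjx".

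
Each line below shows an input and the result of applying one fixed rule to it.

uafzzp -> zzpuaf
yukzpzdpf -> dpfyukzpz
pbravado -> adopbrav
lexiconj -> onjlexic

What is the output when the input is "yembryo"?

ryoyemb

The pattern: move the last 3 characters to the front (rotate right by 3).
Doing the same to "yembryo": "ryoyemb".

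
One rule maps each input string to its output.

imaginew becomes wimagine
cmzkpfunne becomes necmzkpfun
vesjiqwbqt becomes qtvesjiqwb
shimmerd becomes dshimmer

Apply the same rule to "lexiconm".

mlexicon

The transformation: move the first 3 characters to the end (rotate left by 3), then swap the front and back halves of the string.
For "lexiconm" the result is "mlexicon".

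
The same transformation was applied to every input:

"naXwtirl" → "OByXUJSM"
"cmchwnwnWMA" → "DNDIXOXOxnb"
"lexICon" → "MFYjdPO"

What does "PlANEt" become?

In each case the input is transformed by: shift every letter 1 place forward in the alphabet (wrapping around), then flip the case of every letter.
So "PlANEt" becomes "qMbofU".

qMbofU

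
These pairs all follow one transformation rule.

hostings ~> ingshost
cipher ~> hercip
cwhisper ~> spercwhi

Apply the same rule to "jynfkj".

fkjjyn

Looking at the pairs, the operation is to swap the front and back halves of the string.
Doing the same to "jynfkj": "fkjjyn".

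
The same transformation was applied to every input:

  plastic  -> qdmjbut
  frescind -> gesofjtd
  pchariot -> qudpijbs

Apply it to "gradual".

hmsbbve

Each output is the input with this applied: take characters alternately from the front and the back (1st, last, 2nd, 2nd-last, ...), then shift every letter 1 place forward in the alphabet (wrapping around).
Working it through for "gradual": intermediate "glraaud", final "hmsbbve".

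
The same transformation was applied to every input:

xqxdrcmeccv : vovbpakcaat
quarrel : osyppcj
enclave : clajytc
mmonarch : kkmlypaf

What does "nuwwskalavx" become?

lsuuqiyjytv

Looking at the pairs, the operation is to shift every letter 2 places backward in the alphabet (wrapping around).
"nuwwskalavx" → "lsuuqiyjytv".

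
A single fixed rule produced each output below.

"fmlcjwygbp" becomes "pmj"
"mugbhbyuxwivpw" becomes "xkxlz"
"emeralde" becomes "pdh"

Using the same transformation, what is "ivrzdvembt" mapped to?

ygp

The transformation: shift every letter 3 places forward in the alphabet (wrapping around), then keep one character in every 3, starting at position 2 (positions 2nd, 5th, 8th, ...).
So "ivrzdvembt" becomes "ygp".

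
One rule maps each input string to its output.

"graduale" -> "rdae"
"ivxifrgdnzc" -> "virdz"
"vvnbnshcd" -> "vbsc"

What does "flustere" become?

lsee

Looking at the pairs, the operation is to keep every other character starting from the second (positions 2nd, 4th, 6th, ...).
Applying that to "flustere" gives "lsee".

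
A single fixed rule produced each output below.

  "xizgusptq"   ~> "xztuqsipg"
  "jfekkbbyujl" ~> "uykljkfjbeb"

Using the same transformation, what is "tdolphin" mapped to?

ptnoildh

The rule is to sort the characters into reverse alphabetical order, then swap each adjacent pair of characters (1↔2, 3↔4, ...).
Working it through for "tdolphin": intermediate "tponlihd", final "ptnoildh".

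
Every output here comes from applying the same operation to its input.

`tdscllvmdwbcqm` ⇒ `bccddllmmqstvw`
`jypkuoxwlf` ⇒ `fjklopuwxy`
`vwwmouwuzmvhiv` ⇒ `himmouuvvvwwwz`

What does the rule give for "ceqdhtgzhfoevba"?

Rule — sort the characters into alphabetical order.
For "ceqdhtgzhfoevba" the result is "abcdeefghhoqtvz".

abcdeefghhoqtvz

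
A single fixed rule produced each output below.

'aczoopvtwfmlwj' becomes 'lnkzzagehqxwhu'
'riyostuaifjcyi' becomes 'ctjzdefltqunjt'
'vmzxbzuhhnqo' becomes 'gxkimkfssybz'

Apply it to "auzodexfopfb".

Rule — shift every letter 11 places forward in the alphabet (wrapping around).
Doing the same to "auzodexfopfb": "lfkzopiqzaqm".

lfkzopiqzaqm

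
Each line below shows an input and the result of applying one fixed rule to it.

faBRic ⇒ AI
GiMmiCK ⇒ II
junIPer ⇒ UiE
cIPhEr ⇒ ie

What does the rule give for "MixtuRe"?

The rule is to flip the case of every letter, then keep only the vowels.
Applying that to "MixtuRe" gives "IUE".
(Check on "GiMmiCK": → "gImMIck" → "II" ✓)

IUE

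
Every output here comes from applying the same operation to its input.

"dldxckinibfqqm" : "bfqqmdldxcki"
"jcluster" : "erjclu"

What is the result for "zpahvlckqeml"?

The pattern: swap the front and back halves of the string, then delete the first 2 characters.
"zpahvlckqeml" → "ckqemlzpahvl" → "qemlzpahvl".

qemlzpahvl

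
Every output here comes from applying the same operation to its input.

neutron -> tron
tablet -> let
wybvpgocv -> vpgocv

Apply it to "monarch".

arch

In each case the input is transformed by: delete the first 3 characters.
"monarch" → "arch".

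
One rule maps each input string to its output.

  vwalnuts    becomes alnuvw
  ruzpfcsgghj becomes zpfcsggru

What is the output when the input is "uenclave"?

nclaue

Each output is the input with this applied: delete the last 2 characters, then move the first 2 characters to the end (rotate left by 2).
"uenclave" → "uencla" → "nclaue".
(Check on "vwalnuts": → "vwalnu" → "alnuvw" ✓)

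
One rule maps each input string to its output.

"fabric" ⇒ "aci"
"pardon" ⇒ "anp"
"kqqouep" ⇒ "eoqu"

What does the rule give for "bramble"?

The rule is to sort the characters into alphabetical order, then keep every other character starting from the first (positions 1st, 3rd, 5th, ...).
Working it through for "bramble": intermediate "abbelmr", final "ablr".

ablr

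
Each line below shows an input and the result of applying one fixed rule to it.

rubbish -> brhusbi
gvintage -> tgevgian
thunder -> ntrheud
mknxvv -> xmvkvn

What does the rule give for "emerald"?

redmlea

The transformation: take characters alternately from the front and the back (1st, last, 2nd, 2nd-last, ...), then move the last character to the front.
Working it through for "emerald": intermediate "edmlear", final "redmlea".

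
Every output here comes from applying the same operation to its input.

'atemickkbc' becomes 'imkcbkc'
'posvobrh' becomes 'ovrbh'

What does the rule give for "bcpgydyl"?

Looking at the pairs, the operation is to delete the first 3 characters, then swap each adjacent pair of characters (1↔2, 3↔4, ...).
So "bcpgydyl" becomes "ygydl".
(Check on "posvobrh": → "vobrh" → "ovrbh" ✓)

ygydl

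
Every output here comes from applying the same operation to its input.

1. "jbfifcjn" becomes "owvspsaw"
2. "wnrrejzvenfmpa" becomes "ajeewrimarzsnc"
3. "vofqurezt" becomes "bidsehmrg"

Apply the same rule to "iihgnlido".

vvtuyaqvb

The transformation: swap each adjacent pair of characters (1↔2, 3↔4, ...), then shift every letter 13 places forward in the alphabet (wrapping around) — i.e. ROT13.
"iihgnlido" → "vvtuyaqvb".
(Check on "vofqurezt": → "ovqfruzet" → "bidsehmrg" ✓)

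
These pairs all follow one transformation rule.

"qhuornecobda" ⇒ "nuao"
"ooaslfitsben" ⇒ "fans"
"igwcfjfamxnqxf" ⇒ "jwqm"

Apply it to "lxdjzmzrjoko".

mdoj

The pattern: keep one character in every 3, starting at position 3 (positions 3rd, 6th, 9th, ...), then swap each adjacent pair of characters (1↔2, 3↔4, ...).
Doing the same to "lxdjzmzrjoko": "mdoj".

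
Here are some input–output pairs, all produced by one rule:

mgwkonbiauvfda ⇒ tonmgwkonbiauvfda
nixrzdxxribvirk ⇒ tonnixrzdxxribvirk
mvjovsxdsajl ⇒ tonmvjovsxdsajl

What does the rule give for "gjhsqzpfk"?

Each output is the input with this applied: prepend "ton".
"gjhsqzpfk" → "tongjhsqzpfk".

tongjhsqzpfk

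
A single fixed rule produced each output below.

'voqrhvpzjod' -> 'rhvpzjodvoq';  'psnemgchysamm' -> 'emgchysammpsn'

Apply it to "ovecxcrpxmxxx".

cxcrpxmxxxove

The transformation: move the first 3 characters to the end (rotate left by 3).
For "ovecxcrpxmxxx" the result is "cxcrpxmxxxove".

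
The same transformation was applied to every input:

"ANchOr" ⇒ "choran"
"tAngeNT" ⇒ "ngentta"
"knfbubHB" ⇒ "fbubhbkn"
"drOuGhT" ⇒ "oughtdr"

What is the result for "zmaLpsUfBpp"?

Rule — move the first 2 characters to the end (rotate left by 2), then convert every letter to lowercase.
For "zmaLpsUfBpp", step one produces "aLpsUfBppzm"; step two turns that into "alpsufbppzm".

alpsufbppzm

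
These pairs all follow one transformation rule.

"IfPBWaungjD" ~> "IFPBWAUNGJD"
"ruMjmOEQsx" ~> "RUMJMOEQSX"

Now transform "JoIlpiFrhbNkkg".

The pattern: convert every letter to uppercase.
"JoIlpiFrhbNkkg" → "JOILPIFRHBNKKG".

JOILPIFRHBNKKG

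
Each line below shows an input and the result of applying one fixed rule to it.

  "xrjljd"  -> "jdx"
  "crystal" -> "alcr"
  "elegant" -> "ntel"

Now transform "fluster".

Looking at the pairs, the operation is to move the last 2 characters to the front (rotate right by 2), then delete the last 3 characters.
Applying both steps to "fluster": "erflust", then "erfl".

erfl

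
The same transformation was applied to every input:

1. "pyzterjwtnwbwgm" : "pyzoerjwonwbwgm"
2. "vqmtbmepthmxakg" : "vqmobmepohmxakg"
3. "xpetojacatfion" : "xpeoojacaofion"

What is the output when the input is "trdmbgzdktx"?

ordmbgzdkox

In each case the input is transformed by: replace every "t" with "o".
Applying that to "trdmbgzdktx" gives "ordmbgzdkox".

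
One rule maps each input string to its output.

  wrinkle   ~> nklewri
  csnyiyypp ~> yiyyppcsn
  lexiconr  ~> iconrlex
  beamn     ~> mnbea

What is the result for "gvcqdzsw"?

In each case the input is transformed by: move the first 3 characters to the end (rotate left by 3).
So "gvcqdzsw" becomes "qdzswgvc".

qdzswgvc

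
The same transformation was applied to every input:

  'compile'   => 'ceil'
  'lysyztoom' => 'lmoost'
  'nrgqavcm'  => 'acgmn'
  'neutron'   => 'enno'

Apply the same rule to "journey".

ejno

The pattern: sort the characters into alphabetical order, then delete the last 3 characters.
So "journey" becomes "ejno".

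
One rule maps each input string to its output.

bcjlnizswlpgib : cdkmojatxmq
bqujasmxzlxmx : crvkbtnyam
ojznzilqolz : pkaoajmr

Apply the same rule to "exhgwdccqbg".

Looking at the pairs, the operation is to shift every letter 1 place forward in the alphabet (wrapping around), then delete the last 3 characters.
Applying that to "exhgwdccqbg" gives "fyihxedd".

fyihxedd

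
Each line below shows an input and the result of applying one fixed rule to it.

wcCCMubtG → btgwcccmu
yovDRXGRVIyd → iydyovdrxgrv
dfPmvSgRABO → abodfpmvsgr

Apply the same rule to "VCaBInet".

What's happening: move the last 3 characters to the front (rotate right by 3), then convert every letter to lowercase.
Starting from "VCaBInet": after the first operation, "netVCaBI"; after the second, "netvcabi".

netvcabi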